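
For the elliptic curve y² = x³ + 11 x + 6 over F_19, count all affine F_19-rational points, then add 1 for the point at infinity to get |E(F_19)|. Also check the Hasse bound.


Affine points = {(0, 5), (0, 14), (2, 6), (2, 13), (3, 3), (3, 16), (4, 0), (8, 6), (8, 13), (9, 6), (9, 13), (12, 2), (12, 17), (13, 3), (13, 16), (14, 4), (14, 15)}; affine count = 17; |E(F_19)| = 18.

Discriminant check: Δ ∝ 4a³ + 27b² = 4·11³ + 27·6² = 4·1331 + 27·36 ≡ 7 (mod 19). Nonzero ⇒ E is nonsingular.
For each x ∈ F_19, compute rhs = x³ + 11·x + 6 mod 19, then count y ∈ F_19 with y² ≡ rhs.
  x = 0: rhs = 6, matching y values: 5, 14 (2 points).
  x = 1: rhs = 18, matching y values: none (0 points).
  x = 2: rhs = 17, matching y values: 6, 13 (2 points).
  x = 3: rhs = 9, matching y values: 3, 16 (2 points).
  x = 4: rhs = 0, matching y values: 0 (1 points).
  x = 5: rhs = 15, matching y values: none (0 points).
  x = 6: rhs = 3, matching y values: none (0 points).
  x = 7: rhs = 8, matching y values: none (0 points).
  x = 8: rhs = 17, matching y values: 6, 13 (2 points).
  x = 9: rhs = 17, matching y values: 6, 13 (2 points).
  x = 10: rhs = 14, matching y values: none (0 points).
  x = 11: rhs = 14, matching y values: none (0 points).
  x = 12: rhs = 4, matching y values: 2, 17 (2 points).
  x = 13: rhs = 9, matching y values: 3, 16 (2 points).
  x = 14: rhs = 16, matching y values: 4, 15 (2 points).
  x = 15: rhs = 12, matching y values: none (0 points).
  x = 16: rhs = 3, matching y values: none (0 points).
  x = 17: rhs = 14, matching y values: none (0 points).
  x = 18: rhs = 13, matching y values: none (0 points).
Total affine count: 17.
Full point count |E(F_19)| = 17 + 1 = 18.
Hasse bound: |18 − (19+1)| = |-2| = 2 ≤ 2√19 ≈ 8.7178 ✓.


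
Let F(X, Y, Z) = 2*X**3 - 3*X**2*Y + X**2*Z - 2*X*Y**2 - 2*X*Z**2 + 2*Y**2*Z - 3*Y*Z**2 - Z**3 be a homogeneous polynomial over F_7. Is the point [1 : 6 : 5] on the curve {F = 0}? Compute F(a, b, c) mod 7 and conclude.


F(1,6,5) ≡ 2 (mod 7); P is NOT on the curve.

Evaluate F(1, 6, 5) term-by-term (mod 7).
  2*X**3 ↦ 2·1·1·1 = 2
  -3*X**2*Y ↦ -3·1·6·1 = -18
  X**2*Z ↦ 1·1·1·5 = 5
  -2*X*Y**2 ↦ -2·1·36·1 = -72
  -2*X*Z**2 ↦ -2·1·1·25 = -50
  2*Y**2*Z ↦ 2·1·36·5 = 360
  -3*Y*Z**2 ↦ -3·1·6·25 = -450
  -Z**3 ↦ -1·1·1·125 = -125
Sum: F(1, 6, 5) = (2) + (-18) + (5) + (-72) + (-50) + (360) + (-450) + (-125) = -348.
Reducing mod 7: -348 ≡ 2 (mod 7).
Since F(a, b, c) ≡ 2 ≠ 0 (mod 7), P does NOT lie on the curve.


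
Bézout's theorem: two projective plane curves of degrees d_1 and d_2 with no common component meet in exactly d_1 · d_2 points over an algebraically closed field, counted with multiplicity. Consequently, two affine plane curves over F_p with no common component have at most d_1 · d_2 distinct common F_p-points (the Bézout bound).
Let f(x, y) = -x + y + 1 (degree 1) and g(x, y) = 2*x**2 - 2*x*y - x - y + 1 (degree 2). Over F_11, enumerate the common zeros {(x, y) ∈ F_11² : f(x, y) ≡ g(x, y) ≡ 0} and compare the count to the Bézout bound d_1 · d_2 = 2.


Common zeros: ∅; count = 0; Bézout bound = 2.

deg(f) = 1, deg(g) = 2, so Bézout bound = 2.
Scan x ∈ F_11. For each x, list the y ∈ F_11 with f(x, y) ≡ 0 and those with g(x, y) ≡ 0 (mod 11); the common zeros in that column are the intersection.
  x = 0: f ≡ 0 at y ∈ {10}; g ≡ 0 at y ∈ {1}; common: ∅.
  x = 1: f ≡ 0 at y ∈ {0}; g ≡ 0 at y ∈ {8}; common: ∅.
  x = 2: f ≡ 0 at y ∈ {1}; g ≡ 0 at y ∈ {8}; common: ∅.
  x = 3: f ≡ 0 at y ∈ {2}; g ≡ 0 at y ∈ {7}; common: ∅.
  x = 4: f ≡ 0 at y ∈ {3}; g ≡ 0 at y ∈ {2}; common: ∅.
  x = 5: f ≡ 0 at y ∈ {4}; g ≡ 0 at y ∈ ∅; common: ∅.
  x = 6: f ≡ 0 at y ∈ {5}; g ≡ 0 at y ∈ {6}; common: ∅.
  x = 7: f ≡ 0 at y ∈ {6}; g ≡ 0 at y ∈ {1}; common: ∅.
  x = 8: f ≡ 0 at y ∈ {7}; g ≡ 0 at y ∈ {0}; common: ∅.
  x = 9: f ≡ 0 at y ∈ {8}; g ≡ 0 at y ∈ {0}; common: ∅.
  x = 10: f ≡ 0 at y ∈ {9}; g ≡ 0 at y ∈ {7}; common: ∅.
Collecting: common zeros = ∅, so the count is 0.
Comparison with the Bézout bound: 0 ≤ 2 = deg(f)·deg(g), as expected for curves with no common component (the affine F_11-count falls short of the bound because intersections may lie at infinity, over extension fields, or carry multiplicity).


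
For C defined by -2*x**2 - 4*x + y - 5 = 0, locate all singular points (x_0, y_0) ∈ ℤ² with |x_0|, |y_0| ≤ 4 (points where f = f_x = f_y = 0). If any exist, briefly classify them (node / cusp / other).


No singular points in the scanned grid; C is smooth there.

Compute partial derivatives:
  f_x = -4*x - 4.
  f_y = 1.
f_y = 1 is a nonzero constant, so f_y never vanishes: no point (x, y) can satisfy f = f_x = f_y = 0. In particular no (x, y) ∈ {−4, ..., 4}² is singular; the curve is smooth.


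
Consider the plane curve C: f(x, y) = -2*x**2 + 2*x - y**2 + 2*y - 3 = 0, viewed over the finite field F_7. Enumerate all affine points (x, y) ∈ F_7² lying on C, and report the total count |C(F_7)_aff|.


Affine F_7-points: {(2, 0), (2, 2), (3, 1), (4, 4), (4, 5), (5, 1), (6, 0), (6, 2)}; count = 8.

For each of the 49 pairs (x, y) ∈ F_7², evaluate f(x, y) mod 7. Record the zeros.
  x = 0: [0↦4, 1↦5, 2↦4, 3↦1, 4↦3, 5↦3, 6↦1]  zeros at y ∈ ∅
  x = 1: [0↦4, 1↦5, 2↦4, 3↦1, 4↦3, 5↦3, 6↦1]  zeros at y ∈ ∅
  x = 2: [0↦0, 1↦1, 2↦0, 3↦4, 4↦6, 5↦6, 6↦4]  zeros at y ∈ {0, 2}
  x = 3: [0↦6, 1↦0, 2↦6, 3↦3, 4↦5, 5↦5, 6↦3]  zeros at y ∈ {1}
  x = 4: [0↦1, 1↦2, 2↦1, 3↦5, 4↦0, 5↦0, 6↦5]  zeros at y ∈ {4, 5}
  x = 5: [0↦6, 1↦0, 2↦6, 3↦3, 4↦5, 5↦5, 6↦3]  zeros at y ∈ {1}
  x = 6: [0↦0, 1↦1, 2↦0, 3↦4, 4↦6, 5↦6, 6↦4]  zeros at y ∈ {0, 2}
Collecting zeros: affine points = {(2, 0), (2, 2), (3, 1), (4, 4), (4, 5), (5, 1), (6, 0), (6, 2)}.
Total count |C(F_7)_aff| = 8.


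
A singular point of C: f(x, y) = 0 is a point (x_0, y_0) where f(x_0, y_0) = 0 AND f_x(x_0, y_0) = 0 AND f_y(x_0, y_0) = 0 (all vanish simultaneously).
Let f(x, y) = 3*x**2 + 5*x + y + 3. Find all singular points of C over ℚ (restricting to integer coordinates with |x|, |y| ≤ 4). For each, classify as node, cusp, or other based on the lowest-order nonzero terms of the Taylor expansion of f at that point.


No singular points in the scanned grid; C is smooth there.

Compute partial derivatives:
  f_x = 6*x + 5.
  f_y = 1.
f_y = 1 is a nonzero constant, so f_y never vanishes: no point (x, y) can satisfy f = f_x = f_y = 0. In particular no (x, y) ∈ {−4, ..., 4}² is singular; the curve is smooth.


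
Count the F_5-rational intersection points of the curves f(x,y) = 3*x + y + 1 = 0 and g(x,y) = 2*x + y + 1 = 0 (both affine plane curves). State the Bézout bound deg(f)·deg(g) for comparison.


Common zeros: {(0, 4)}; count = 1; Bézout bound = 1.

deg(f) = 1, deg(g) = 1, so Bézout bound = 1.
Scan x ∈ F_5. For each x, list the y ∈ F_5 with f(x, y) ≡ 0 and those with g(x, y) ≡ 0 (mod 5); the common zeros in that column are the intersection.
  x = 0: f ≡ 0 at y ∈ {4}; g ≡ 0 at y ∈ {4}; common: {4}.
  x = 1: f ≡ 0 at y ∈ {1}; g ≡ 0 at y ∈ {2}; common: ∅.
  x = 2: f ≡ 0 at y ∈ {3}; g ≡ 0 at y ∈ {0}; common: ∅.
  x = 3: f ≡ 0 at y ∈ {0}; g ≡ 0 at y ∈ {3}; common: ∅.
  x = 4: f ≡ 0 at y ∈ {2}; g ≡ 0 at y ∈ {1}; common: ∅.
Collecting: common zeros = {(0, 4)}, so the count is 1.
Comparison with the Bézout bound: 1 ≤ 1 = deg(f)·deg(g), as expected for curves with no common component (the bound is attained).


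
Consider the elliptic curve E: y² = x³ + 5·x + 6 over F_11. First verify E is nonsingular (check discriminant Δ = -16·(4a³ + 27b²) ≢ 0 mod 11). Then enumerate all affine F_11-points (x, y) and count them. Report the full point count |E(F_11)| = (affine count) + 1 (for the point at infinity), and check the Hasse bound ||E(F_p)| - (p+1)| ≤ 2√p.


Affine points = {(1, 1), (1, 10), (3, 2), (3, 9), (10, 0)}; affine count = 5; |E(F_11)| = 6.

Discriminant check: Δ ∝ 4a³ + 27b² = 4·5³ + 27·6² = 4·125 + 27·36 ≡ 9 (mod 11). Nonzero ⇒ E is nonsingular.
For each x ∈ F_11, compute rhs = x³ + 5·x + 6 mod 11, then count y ∈ F_11 with y² ≡ rhs.
  x = 0: rhs = 6, matching y values: none (0 points).
  x = 1: rhs = 1, matching y values: 1, 10 (2 points).
  x = 2: rhs = 2, matching y values: none (0 points).
  x = 3: rhs = 4, matching y values: 2, 9 (2 points).
  x = 4: rhs = 2, matching y values: none (0 points).
  x = 5: rhs = 2, matching y values: none (0 points).
  x = 6: rhs = 10, matching y values: none (0 points).
  x = 7: rhs = 10, matching y values: none (0 points).
  x = 8: rhs = 8, matching y values: none (0 points).
  x = 9: rhs = 10, matching y values: none (0 points).
  x = 10: rhs = 0, matching y values: 0 (1 points).
Total affine count: 5.
Full point count |E(F_11)| = 5 + 1 = 6.
Hasse bound: |6 − (11+1)| = |-6| = 6 ≤ 2√11 ≈ 6.6332 ✓.


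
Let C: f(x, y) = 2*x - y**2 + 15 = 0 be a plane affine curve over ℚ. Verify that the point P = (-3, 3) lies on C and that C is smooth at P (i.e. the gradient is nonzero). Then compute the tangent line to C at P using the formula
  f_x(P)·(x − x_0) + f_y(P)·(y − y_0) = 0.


Tangent line at P: 2*x - 6*y + 24 = 0.

Step 1: f(-3, 3) = 0, so P lies on C.
Step 2: partial derivatives
  f_x(x, y) = 2, f_y(x, y) = -2*y.
  f_x(P) = 2, f_y(P) = -6 (gradient nonzero, so P is smooth).
Step 3: tangent line at P: 2·(x − -3) + -6·(y − 3) = 0.
Expanding: 2*x - 6*y + 24 = 0.


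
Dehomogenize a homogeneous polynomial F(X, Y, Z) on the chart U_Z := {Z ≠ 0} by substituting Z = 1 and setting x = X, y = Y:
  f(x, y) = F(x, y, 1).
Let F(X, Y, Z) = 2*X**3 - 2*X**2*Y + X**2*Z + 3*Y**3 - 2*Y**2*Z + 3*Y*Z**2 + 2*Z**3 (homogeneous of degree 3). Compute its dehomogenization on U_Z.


f(x, y) = 2*x**3 - 2*x**2*y + x**2 + 3*y**3 - 2*y**2 + 3*y + 2

On U_Z we set Z = 1. Each monomial c·X^i·Y^j·Z^k in F becomes c·x^i·y^j·1^k = c·x^i·y^j.
Substituting Z = 1: F(X, Y, 1) = 2*x**3 - 2*x**2*y + x**2 + 3*y**3 - 2*y**2 + 3*y + 2.
Note: deg(f) ≤ deg(F) = 3; strict inequality happens when F is divisible by Z (lost terms).


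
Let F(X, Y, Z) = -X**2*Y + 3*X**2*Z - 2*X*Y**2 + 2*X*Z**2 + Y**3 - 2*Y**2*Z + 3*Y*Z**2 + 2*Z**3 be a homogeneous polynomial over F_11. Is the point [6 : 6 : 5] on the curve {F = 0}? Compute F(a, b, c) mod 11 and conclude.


F(6,6,5) ≡ 0 (mod 11); P is on the curve.

Evaluate F(6, 6, 5) term-by-term (mod 11).
  -X**2*Y ↦ -1·36·6·1 = -216
  3*X**2*Z ↦ 3·36·1·5 = 540
  -2*X*Y**2 ↦ -2·6·36·1 = -432
  2*X*Z**2 ↦ 2·6·1·25 = 300
  Y**3 ↦ 1·1·216·1 = 216
  -2*Y**2*Z ↦ -2·1·36·5 = -360
  3*Y*Z**2 ↦ 3·1·6·25 = 450
  2*Z**3 ↦ 2·1·1·125 = 250
Sum: F(6, 6, 5) = (-216) + (540) + (-432) + (300) + (216) + (-360) + (450) + (250) = 748.
Reducing mod 11: 748 ≡ 0 (mod 11).
Since F(a, b, c) ≡ 0 (mod 11), P lies on the curve.


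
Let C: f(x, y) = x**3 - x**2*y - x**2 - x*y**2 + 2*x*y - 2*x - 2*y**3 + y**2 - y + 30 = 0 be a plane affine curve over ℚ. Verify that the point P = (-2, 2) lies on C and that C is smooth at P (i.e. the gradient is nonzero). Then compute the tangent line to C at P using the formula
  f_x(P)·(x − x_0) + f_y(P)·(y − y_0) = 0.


Tangent line at P: 22*x - 21*y + 86 = 0.

Step 1: f(-2, 2) = 0, so P lies on C.
Step 2: partial derivatives
  f_x(x, y) = 3*x**2 - 2*x*y - 2*x - y**2 + 2*y - 2, f_y(x, y) = -x**2 - 2*x*y + 2*x - 6*y**2 + 2*y - 1.
  f_x(P) = 22, f_y(P) = -21 (gradient nonzero, so P is smooth).
Step 3: tangent line at P: 22·(x − -2) + -21·(y − 2) = 0.
Expanding: 22*x - 21*y + 86 = 0.


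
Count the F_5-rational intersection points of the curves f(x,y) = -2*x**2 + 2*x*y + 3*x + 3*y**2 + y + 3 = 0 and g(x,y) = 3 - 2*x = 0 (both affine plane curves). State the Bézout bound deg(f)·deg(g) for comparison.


Common zeros: {(4, 1)}; count = 1; Bézout bound = 2.

deg(f) = 2, deg(g) = 1, so Bézout bound = 2.
Scan x ∈ F_5. For each x, list the y ∈ F_5 with f(x, y) ≡ 0 and those with g(x, y) ≡ 0 (mod 5); the common zeros in that column are the intersection.
  x = 0: f ≡ 0 at y ∈ {4}; g ≡ 0 at y ∈ ∅; common: ∅.
  x = 1: f ≡ 0 at y ∈ {1, 3}; g ≡ 0 at y ∈ ∅; common: ∅.
  x = 2: f ≡ 0 at y ∈ ∅; g ≡ 0 at y ∈ ∅; common: ∅.
  x = 3: f ≡ 0 at y ∈ {2, 4}; g ≡ 0 at y ∈ ∅; common: ∅.
  x = 4: f ≡ 0 at y ∈ {1}; g ≡ 0 at y ∈ {0, 1, 2, 3, 4}; common: {1}.
Collecting: common zeros = {(4, 1)}, so the count is 1.
Comparison with the Bézout bound: 1 ≤ 2 = deg(f)·deg(g), as expected for curves with no common component (the affine F_5-count falls short of the bound because intersections may lie at infinity, over extension fields, or carry multiplicity).


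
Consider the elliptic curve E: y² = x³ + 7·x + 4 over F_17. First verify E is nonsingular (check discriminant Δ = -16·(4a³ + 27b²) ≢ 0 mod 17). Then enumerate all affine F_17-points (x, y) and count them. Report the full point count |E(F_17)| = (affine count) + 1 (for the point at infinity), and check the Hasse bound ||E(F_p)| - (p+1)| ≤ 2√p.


Affine points = {(0, 2), (0, 15), (2, 3), (2, 14), (3, 1), (3, 16), (11, 1), (11, 16), (15, 4), (15, 13), (16, 8), (16, 9)}; affine count = 12; |E(F_17)| = 13.

Discriminant check: Δ ∝ 4a³ + 27b² = 4·7³ + 27·4² = 4·343 + 27·16 ≡ 2 (mod 17). Nonzero ⇒ E is nonsingular.
For each x ∈ F_17, compute rhs = x³ + 7·x + 4 mod 17, then count y ∈ F_17 with y² ≡ rhs.
  x = 0: rhs = 4, matching y values: 2, 15 (2 points).
  x = 1: rhs = 12, matching y values: none (0 points).
  x = 2: rhs = 9, matching y values: 3, 14 (2 points).
  x = 3: rhs = 1, matching y values: 1, 16 (2 points).
  x = 4: rhs = 11, matching y values: none (0 points).
  x = 5: rhs = 11, matching y values: none (0 points).
  x = 6: rhs = 7, matching y values: none (0 points).
  x = 7: rhs = 5, matching y values: none (0 points).
  x = 8: rhs = 11, matching y values: none (0 points).
  x = 9: rhs = 14, matching y values: none (0 points).
  x = 10: rhs = 3, matching y values: none (0 points).
  x = 11: rhs = 1, matching y values: 1, 16 (2 points).
  x = 12: rhs = 14, matching y values: none (0 points).
  x = 13: rhs = 14, matching y values: none (0 points).
  x = 14: rhs = 7, matching y values: none (0 points).
  x = 15: rhs = 16, matching y values: 4, 13 (2 points).
  x = 16: rhs = 13, matching y values: 8, 9 (2 points).
Total affine count: 12.
Full point count |E(F_17)| = 12 + 1 = 13.
Hasse bound: |13 − (17+1)| = |-5| = 5 ≤ 2√17 ≈ 8.2462 ✓.


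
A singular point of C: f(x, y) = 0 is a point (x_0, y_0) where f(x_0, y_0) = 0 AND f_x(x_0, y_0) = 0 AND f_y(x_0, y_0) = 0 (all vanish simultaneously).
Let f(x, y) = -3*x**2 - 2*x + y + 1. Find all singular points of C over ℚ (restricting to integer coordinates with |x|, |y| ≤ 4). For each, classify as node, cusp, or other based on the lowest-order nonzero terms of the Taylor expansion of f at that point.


No singular points in the scanned grid; C is smooth there.

Compute partial derivatives:
  f_x = -6*x - 2.
  f_y = 1.
f_y = 1 is a nonzero constant, so f_y never vanishes: no point (x, y) can satisfy f = f_x = f_y = 0. In particular no (x, y) ∈ {−4, ..., 4}² is singular; the curve is smooth.


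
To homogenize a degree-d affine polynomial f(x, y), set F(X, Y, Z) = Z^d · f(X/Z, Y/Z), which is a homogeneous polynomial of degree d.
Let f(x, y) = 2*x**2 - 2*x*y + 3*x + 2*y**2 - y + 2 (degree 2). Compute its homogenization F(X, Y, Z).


F(X, Y, Z) = 2*X**2 - 2*X*Y + 3*X*Z + 2*Y**2 - Y*Z + 2*Z**2

deg(f) = 2.
Substitute x = X/Z, y = Y/Z into f, then multiply by Z^2.
  monomial 2·x^2·y^0 ↦ 2·X^2·Y^0·Z^0.
  monomial -2·x^1·y^1 ↦ -2·X^1·Y^1·Z^0.
  monomial 3·x^1·y^0 ↦ 3·X^1·Y^0·Z^1.
  monomial 2·x^0·y^2 ↦ 2·X^0·Y^2·Z^0.
  monomial -1·x^0·y^1 ↦ -1·X^0·Y^1·Z^1.
  monomial 2·x^0·y^0 ↦ 2·X^0·Y^0·Z^2.
Collecting: F(X, Y, Z) = 2*X**2 - 2*X*Y + 3*X*Z + 2*Y**2 - Y*Z + 2*Z**2.


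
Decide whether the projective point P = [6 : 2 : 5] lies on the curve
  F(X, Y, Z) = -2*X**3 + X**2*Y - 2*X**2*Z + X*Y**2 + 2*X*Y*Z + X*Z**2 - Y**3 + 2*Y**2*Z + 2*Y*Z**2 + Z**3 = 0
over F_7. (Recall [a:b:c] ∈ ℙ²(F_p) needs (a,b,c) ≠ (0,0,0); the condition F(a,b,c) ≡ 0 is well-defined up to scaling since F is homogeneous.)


F(6,2,5) ≡ 6 (mod 7); P is NOT on the curve.

Evaluate F(6, 2, 5) term-by-term (mod 7).
  -2*X**3 ↦ -2·216·1·1 = -432
  X**2*Y ↦ 1·36·2·1 = 72
  -2*X**2*Z ↦ -2·36·1·5 = -360
  X*Y**2 ↦ 1·6·4·1 = 24
  2*X*Y*Z ↦ 2·6·2·5 = 120
  X*Z**2 ↦ 1·6·1·25 = 150
  -Y**3 ↦ -1·1·8·1 = -8
  2*Y**2*Z ↦ 2·1·4·5 = 40
  2*Y*Z**2 ↦ 2·1·2·25 = 100
  Z**3 ↦ 1·1·1·125 = 125
Sum: F(6, 2, 5) = (-432) + (72) + (-360) + (24) + (120) + (150) + (-8) + (40) + (100) + (125) = -169.
Reducing mod 7: -169 ≡ 6 (mod 7).
Since F(a, b, c) ≡ 6 ≠ 0 (mod 7), P does NOT lie on the curve.


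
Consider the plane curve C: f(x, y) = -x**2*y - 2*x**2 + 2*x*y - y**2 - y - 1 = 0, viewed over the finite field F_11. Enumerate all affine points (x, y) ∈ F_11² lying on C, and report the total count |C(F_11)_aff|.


Affine F_11-points: {(2, 1), (2, 9), (4, 0), (4, 2), (6, 1), (6, 7), (7, 0), (7, 8), (8, 2), (8, 4), (9, 6), (9, 7), (10, 8), (10, 10)}; count = 14.

For each of the 121 pairs (x, y) ∈ F_11², evaluate f(x, y) mod 11. Record the zeros.
  x = 0: [0↦10, 1↦8, 2↦4, 3↦9, 4↦1, 5↦2, 6↦1, 7↦9, 8↦4, 9↦8, 10↦10]  zeros at y ∈ ∅
  x = 1: [0↦8, 1↦7, 2↦4, 3↦10, 4↦3, 5↦5, 6↦5, 7↦3, 8↦10, 9↦4, 10↦7]  zeros at y ∈ ∅
  x = 2: [0↦2, 1↦0, 2↦7, 3↦1, 4↦4, 5↦5, 6↦4, 7↦1, 8↦7, 9↦0, 10↦2]  zeros at y ∈ {1, 9}
  x = 3: [0↦3, 1↦9, 2↦2, 3↦4, 4↦4, 5↦2, 6↦9, 7↦3, 8↦6, 9↦7, 10↦6]  zeros at y ∈ ∅
  x = 4: [0↦0, 1↦1, 2↦0, 3↦8, 4↦3, 5↦7, 6↦9, 7↦9, 8↦7, 9↦3, 10↦8]  zeros at y ∈ {0, 2}
  x = 5: [0↦4, 1↦9, 2↦1, 3↦2, 4↦1, 5↦9, 6↦4, 7↦8, 8↦10, 9↦10, 10↦8]  zeros at y ∈ ∅
  x = 6: [0↦4, 1↦0, 2↦5, 3↦8, 4↦9, 5↦8, 6↦5, 7↦0, 8↦4, 9↦6, 10↦6]  zeros at y ∈ {1, 7}
  x = 7: [0↦0, 1↦7, 2↦1, 3↦4, 4↦5, 5↦4, 6↦1, 7↦7, 8↦0, 9↦2, 10↦2]  zeros at y ∈ {0, 8}
  x = 8: [0↦3, 1↦8, 2↦0, 3↦1, 4↦0, 5↦8, 6↦3, 7↦7, 8↦9, 9↦9, 10↦7]  zeros at y ∈ {2, 4}
  x = 9: [0↦2, 1↦3, 2↦2, 3↦10, 4↦5, 5↦9, 6↦0, 7↦0, 8↦9, 9↦5, 10↦10]  zeros at y ∈ {6, 7}
  x = 10: [0↦8, 1↦3, 2↦7, 3↦9, 4↦9, 5↦7, 6↦3, 7↦8, 8↦0, 9↦1, 10↦0]  zeros at y ∈ {8, 10}
Collecting zeros: affine points = {(2, 1), (2, 9), (4, 0), (4, 2), (6, 1), (6, 7), (7, 0), (7, 8), (8, 2), (8, 4), (9, 6), (9, 7), (10, 8), (10, 10)}.
Total count |C(F_11)_aff| = 14.


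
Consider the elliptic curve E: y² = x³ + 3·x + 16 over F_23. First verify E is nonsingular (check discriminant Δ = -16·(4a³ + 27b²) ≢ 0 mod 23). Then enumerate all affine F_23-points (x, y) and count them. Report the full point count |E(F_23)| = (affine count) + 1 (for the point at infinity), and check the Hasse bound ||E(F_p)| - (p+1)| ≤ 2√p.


Affine points = {(0, 4), (0, 19), (3, 11), (3, 12), (4, 0), (5, 8), (5, 15), (7, 9), (7, 14), (8, 0), (9, 6), (9, 17), (11, 0), (12, 3), (12, 20), (15, 3), (15, 20), (17, 9), (17, 14), (19, 3), (19, 20), (20, 7), (20, 16), (21, 5), (21, 18), (22, 9), (22, 14)}; affine count = 27; |E(F_23)| = 28.

Discriminant check: Δ ∝ 4a³ + 27b² = 4·3³ + 27·16² = 4·27 + 27·256 ≡ 5 (mod 23). Nonzero ⇒ E is nonsingular.
For each x ∈ F_23, compute rhs = x³ + 3·x + 16 mod 23, then count y ∈ F_23 with y² ≡ rhs.
  x = 0: rhs = 16, matching y values: 4, 19 (2 points).
  x = 1: rhs = 20, matching y values: none (0 points).
  x = 2: rhs = 7, matching y values: none (0 points).
  x = 3: rhs = 6, matching y values: 11, 12 (2 points).
  x = 4: rhs = 0, matching y values: 0 (1 points).
  x = 5: rhs = 18, matching y values: 8, 15 (2 points).
  x = 6: rhs = 20, matching y values: none (0 points).
  x = 7: rhs = 12, matching y values: 9, 14 (2 points).
  x = 8: rhs = 0, matching y values: 0 (1 points).
  x = 9: rhs = 13, matching y values: 6, 17 (2 points).
  x = 10: rhs = 11, matching y values: none (0 points).
  x = 11: rhs = 0, matching y values: 0 (1 points).
  x = 12: rhs = 9, matching y values: 3, 20 (2 points).
  x = 13: rhs = 21, matching y values: none (0 points).
  x = 14: rhs = 19, matching y values: none (0 points).
  x = 15: rhs = 9, matching y values: 3, 20 (2 points).
  x = 16: rhs = 20, matching y values: none (0 points).
  x = 17: rhs = 12, matching y values: 9, 14 (2 points).
  x = 18: rhs = 14, matching y values: none (0 points).
  x = 19: rhs = 9, matching y values: 3, 20 (2 points).
  x = 20: rhs = 3, matching y values: 7, 16 (2 points).
  x = 21: rhs = 2, matching y values: 5, 18 (2 points).
  x = 22: rhs = 12, matching y values: 9, 14 (2 points).
Total affine count: 27.
Full point count |E(F_23)| = 27 + 1 = 28.
Hasse bound: |28 − (23+1)| = |4| = 4 ≤ 2√23 ≈ 9.5917 ✓.


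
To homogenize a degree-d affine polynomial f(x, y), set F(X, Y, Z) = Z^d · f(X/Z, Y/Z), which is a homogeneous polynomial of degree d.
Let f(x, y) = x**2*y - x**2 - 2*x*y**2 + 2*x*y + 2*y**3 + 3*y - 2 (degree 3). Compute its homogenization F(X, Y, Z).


F(X, Y, Z) = X**2*Y - X**2*Z - 2*X*Y**2 + 2*X*Y*Z + 2*Y**3 + 3*Y*Z**2 - 2*Z**3

deg(f) = 3.
Substitute x = X/Z, y = Y/Z into f, then multiply by Z^3.
  monomial 1·x^2·y^1 ↦ 1·X^2·Y^1·Z^0.
  monomial -1·x^2·y^0 ↦ -1·X^2·Y^0·Z^1.
  monomial -2·x^1·y^2 ↦ -2·X^1·Y^2·Z^0.
  monomial 2·x^1·y^1 ↦ 2·X^1·Y^1·Z^1.
  monomial 2·x^0·y^3 ↦ 2·X^0·Y^3·Z^0.
  monomial 3·x^0·y^1 ↦ 3·X^0·Y^1·Z^2.
  monomial -2·x^0·y^0 ↦ -2·X^0·Y^0·Z^3.
Collecting: F(X, Y, Z) = X**2*Y - X**2*Z - 2*X*Y**2 + 2*X*Y*Z + 2*Y**3 + 3*Y*Z**2 - 2*Z**3.


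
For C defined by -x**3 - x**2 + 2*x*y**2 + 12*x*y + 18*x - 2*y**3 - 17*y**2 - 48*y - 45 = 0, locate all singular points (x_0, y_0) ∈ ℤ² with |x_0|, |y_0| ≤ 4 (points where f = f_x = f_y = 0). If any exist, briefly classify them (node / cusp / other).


Singular points: {(0, -3)}; classification: node.

Compute partial derivatives:
  f_x = -3*x**2 - 2*x + 2*y**2 + 12*y + 18.
  f_y = 4*x*y + 12*x - 6*y**2 - 34*y - 48.
Scan x_0 ∈ {−4, ..., 4}. For each x_0, f_y(x_0, y) is a polynomial in y; find its integer roots y ∈ {−4, ..., 4}, then test f_x and f at those candidates.
  x = -4: f_y(-4, y) = -6*y**2 - 50*y - 96; vanishes at y ∈ {-3}. (-4, -3): f_x = -40 ≠ 0.
  x = -3: f_y(-3, y) = -6*y**2 - 46*y - 84; vanishes at y ∈ {-3}. (-3, -3): f_x = -21 ≠ 0.
  x = -2: f_y(-2, y) = -6*y**2 - 42*y - 72; vanishes at y ∈ {-4, -3}. (-2, -4): f_x = -6 ≠ 0; (-2, -3): f_x = -8 ≠ 0.
  x = -1: f_y(-1, y) = -6*y**2 - 38*y - 60; vanishes at y ∈ {-3}. (-1, -3): f_x = -1 ≠ 0.
  x = 0: f_y(0, y) = -6*y**2 - 34*y - 48; vanishes at y ∈ {-3}. (0, -3): f_x = 0, f = 0 — SINGULAR.
  x = 1: f_y(1, y) = -6*y**2 - 30*y - 36; vanishes at y ∈ {-3, -2}. (1, -3): f_x = -5 ≠ 0; (1, -2): f_x = -3 ≠ 0.
  x = 2: f_y(2, y) = -6*y**2 - 26*y - 24; vanishes at y ∈ {-3}. (2, -3): f_x = -16 ≠ 0.
  x = 3: f_y(3, y) = -6*y**2 - 22*y - 12; vanishes at y ∈ {-3}. (3, -3): f_x = -33 ≠ 0.
  x = 4: f_y(4, y) = -6*y**2 - 18*y; vanishes at y ∈ {-3, 0}. (4, -3): f_x = -56 ≠ 0; (4, 0): f_x = -38 ≠ 0.
Only singular point on the grid: (0, -3).
Classify: substitute x = 0 + u, y = -3 + v and expand: f = -u**3 - u**2 + 2*u*v**2 - 2*v**3 + v**2.
No constant or linear terms (consistent with a singular point). Quadratic part: -u**2 + v**2. Cubic part: -u**3 + 2*u*v**2 - 2*v**3.
The quadratic part v**2 - u**2 = (v − u)(v + u) splits into two distinct linear factors, so there are two distinct tangent lines y − -3 = ±(x − 0) — this is a node (ordinary double point).
Classification: node.


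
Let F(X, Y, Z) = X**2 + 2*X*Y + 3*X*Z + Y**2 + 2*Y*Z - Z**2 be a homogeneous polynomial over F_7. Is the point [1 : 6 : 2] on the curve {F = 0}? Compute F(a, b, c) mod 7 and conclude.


F(1,6,2) ≡ 5 (mod 7); P is NOT on the curve.

Evaluate F(1, 6, 2) term-by-term (mod 7).
  X**2 ↦ 1·1·1·1 = 1
  2*X*Y ↦ 2·1·6·1 = 12
  3*X*Z ↦ 3·1·1·2 = 6
  Y**2 ↦ 1·1·36·1 = 36
  2*Y*Z ↦ 2·1·6·2 = 24
  -Z**2 ↦ -1·1·1·4 = -4
Sum: F(1, 6, 2) = (1) + (12) + (6) + (36) + (24) + (-4) = 75.
Reducing mod 7: 75 ≡ 5 (mod 7).
Since F(a, b, c) ≡ 5 ≠ 0 (mod 7), P does NOT lie on the curve.


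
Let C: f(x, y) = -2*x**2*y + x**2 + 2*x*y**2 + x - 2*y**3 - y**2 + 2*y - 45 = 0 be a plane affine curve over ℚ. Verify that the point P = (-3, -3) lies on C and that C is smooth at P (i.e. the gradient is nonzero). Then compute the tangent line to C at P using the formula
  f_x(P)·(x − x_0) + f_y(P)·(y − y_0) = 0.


Tangent line at P: -23*x - 28*y - 153 = 0.

Step 1: f(-3, -3) = 0, so P lies on C.
Step 2: partial derivatives
  f_x(x, y) = -4*x*y + 2*x + 2*y**2 + 1, f_y(x, y) = -2*x**2 + 4*x*y - 6*y**2 - 2*y + 2.
  f_x(P) = -23, f_y(P) = -28 (gradient nonzero, so P is smooth).
Step 3: tangent line at P: -23·(x − -3) + -28·(y − -3) = 0.
Expanding: -23*x - 28*y - 153 = 0.


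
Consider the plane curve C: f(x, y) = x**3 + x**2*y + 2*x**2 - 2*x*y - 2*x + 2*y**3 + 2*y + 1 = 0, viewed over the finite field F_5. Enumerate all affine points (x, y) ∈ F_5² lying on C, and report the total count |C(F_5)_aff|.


Affine F_5-points: {(0, 1), (1, 1), (1, 2), (3, 0), (4, 2)}; count = 5.

For each of the 25 pairs (x, y) ∈ F_5², evaluate f(x, y) mod 5. Record the zeros.
  x = 0: [0↦1, 1↦0, 2↦1, 3↦1, 4↦2]  zeros at y ∈ {1}
  x = 1: [0↦2, 1↦0, 2↦0, 3↦4, 4↦4]  zeros at y ∈ {1, 2}
  x = 2: [0↦3, 1↦2, 2↦3, 3↦3, 4↦4]  zeros at y ∈ ∅
  x = 3: [0↦0, 1↦2, 2↦1, 3↦4, 4↦3]  zeros at y ∈ {0}
  x = 4: [0↦4, 1↦1, 2↦0, 3↦3, 4↦2]  zeros at y ∈ {2}
Collecting zeros: affine points = {(0, 1), (1, 1), (1, 2), (3, 0), (4, 2)}.
Total count |C(F_5)_aff| = 5.


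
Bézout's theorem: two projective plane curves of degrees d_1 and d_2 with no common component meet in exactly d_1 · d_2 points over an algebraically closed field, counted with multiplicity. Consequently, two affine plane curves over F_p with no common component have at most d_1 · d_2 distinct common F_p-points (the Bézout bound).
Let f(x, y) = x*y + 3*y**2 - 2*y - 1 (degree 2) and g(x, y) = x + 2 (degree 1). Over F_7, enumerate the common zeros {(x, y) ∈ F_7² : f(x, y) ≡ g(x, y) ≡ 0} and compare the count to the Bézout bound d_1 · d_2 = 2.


Common zeros: {(5, 3)}; count = 1; Bézout bound = 2.

deg(f) = 2, deg(g) = 1, so Bézout bound = 2.
Scan x ∈ F_7. For each x, list the y ∈ F_7 with f(x, y) ≡ 0 and those with g(x, y) ≡ 0 (mod 7); the common zeros in that column are the intersection.
  x = 0: f ≡ 0 at y ∈ {1, 2}; g ≡ 0 at y ∈ ∅; common: ∅.
  x = 1: f ≡ 0 at y ∈ ∅; g ≡ 0 at y ∈ ∅; common: ∅.
  x = 2: f ≡ 0 at y ∈ ∅; g ≡ 0 at y ∈ ∅; common: ∅.
  x = 3: f ≡ 0 at y ∈ ∅; g ≡ 0 at y ∈ ∅; common: ∅.
  x = 4: f ≡ 0 at y ∈ {5, 6}; g ≡ 0 at y ∈ ∅; common: ∅.
  x = 5: f ≡ 0 at y ∈ {3}; g ≡ 0 at y ∈ {0, 1, 2, 3, 4, 5, 6}; common: {3}.
  x = 6: f ≡ 0 at y ∈ {4}; g ≡ 0 at y ∈ ∅; common: ∅.
Collecting: common zeros = {(5, 3)}, so the count is 1.
Comparison with the Bézout bound: 1 ≤ 2 = deg(f)·deg(g), as expected for curves with no common component (the affine F_7-count falls short of the bound because intersections may lie at infinity, over extension fields, or carry multiplicity).


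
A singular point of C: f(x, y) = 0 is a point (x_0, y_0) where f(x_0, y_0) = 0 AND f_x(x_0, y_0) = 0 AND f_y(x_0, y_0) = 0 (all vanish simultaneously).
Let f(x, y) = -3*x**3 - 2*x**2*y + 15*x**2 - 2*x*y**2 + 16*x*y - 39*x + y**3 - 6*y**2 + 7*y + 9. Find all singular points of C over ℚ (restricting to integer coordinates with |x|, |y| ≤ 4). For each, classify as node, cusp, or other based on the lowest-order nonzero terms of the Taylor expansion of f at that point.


Singular points: {(1, 3)}; classification: cusp.

Compute partial derivatives:
  f_x = -9*x**2 - 4*x*y + 30*x - 2*y**2 + 16*y - 39.
  f_y = -2*x**2 - 4*x*y + 16*x + 3*y**2 - 12*y + 7.
Scan x_0 ∈ {−4, ..., 4}. For each x_0, f_y(x_0, y) is a polynomial in y; find its integer roots y ∈ {−4, ..., 4}, then test f_x and f at those candidates.
  x = -4: f_y(-4, y) = 3*y**2 + 4*y - 89; no integer root y with |y| ≤ 4.
  x = -3: f_y(-3, y) = 3*y**2 - 59; no integer root y with |y| ≤ 4.
  x = -2: f_y(-2, y) = 3*y**2 - 4*y - 33; no integer root y with |y| ≤ 4.
  x = -1: f_y(-1, y) = 3*y**2 - 8*y - 11; vanishes at y ∈ {-1}. (-1, -1): f_x = -100 ≠ 0.
  x = 0: f_y(0, y) = 3*y**2 - 12*y + 7; no integer root y with |y| ≤ 4.
  x = 1: f_y(1, y) = 3*y**2 - 16*y + 21; vanishes at y ∈ {3}. (1, 3): f_x = 0, f = 0 — SINGULAR.
  x = 2: f_y(2, y) = 3*y**2 - 20*y + 31; no integer root y with |y| ≤ 4.
  x = 3: f_y(3, y) = 3*y**2 - 24*y + 37; no integer root y with |y| ≤ 4.
  x = 4: f_y(4, y) = 3*y**2 - 28*y + 39; no integer root y with |y| ≤ 4.
Only singular point on the grid: (1, 3).
Classify: substitute x = 1 + u, y = 3 + v and expand: f = -3*u**3 - 2*u**2*v - 2*u*v**2 + v**3 + v**2.
No constant or linear terms (consistent with a singular point). Quadratic part: v**2. Cubic part: -3*u**3 - 2*u**2*v - 2*u*v**2 + v**3.
The quadratic part v**2 is a perfect square, so there is a single (double) tangent line v = 0, i.e. y = 3. Restricting the cubic part to that line (v = 0) leaves -3*u**3 ≠ 0, so f is not divisible by v and the branch is v² ≈ 3*u**3 to lowest order — this is a cusp.
Classification: cusp.


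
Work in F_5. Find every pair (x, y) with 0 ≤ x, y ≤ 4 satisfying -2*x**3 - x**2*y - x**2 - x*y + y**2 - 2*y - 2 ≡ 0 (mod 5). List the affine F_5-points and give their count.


Affine F_5-points: {(1, 0), (1, 4), (3, 0), (3, 4)}; count = 4.

For each of the 25 pairs (x, y) ∈ F_5², evaluate f(x, y) mod 5. Record the zeros.
  x = 0: [0↦3, 1↦2, 2↦3, 3↦1, 4↦1]  zeros at y ∈ ∅
  x = 1: [0↦0, 1↦2, 2↦1, 3↦2, 4↦0]  zeros at y ∈ {0, 4}
  x = 2: [0↦3, 1↦1, 2↦1, 3↦3, 4↦2]  zeros at y ∈ ∅
  x = 3: [0↦0, 1↦2, 2↦1, 3↦2, 4↦0]  zeros at y ∈ {0, 4}
  x = 4: [0↦4, 1↦3, 2↦4, 3↦2, 4↦2]  zeros at y ∈ ∅
Collecting zeros: affine points = {(1, 0), (1, 4), (3, 0), (3, 4)}.
Total count |C(F_5)_aff| = 4.


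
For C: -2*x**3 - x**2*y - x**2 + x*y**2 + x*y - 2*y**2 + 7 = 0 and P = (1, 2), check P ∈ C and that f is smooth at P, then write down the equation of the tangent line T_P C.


Tangent line at P: -6*x - 4*y + 14 = 0.

Step 1: f(1, 2) = 0, so P lies on C.
Step 2: partial derivatives
  f_x(x, y) = -6*x**2 - 2*x*y - 2*x + y**2 + y, f_y(x, y) = -x**2 + 2*x*y + x - 4*y.
  f_x(P) = -6, f_y(P) = -4 (gradient nonzero, so P is smooth).
Step 3: tangent line at P: -6·(x − 1) + -4·(y − 2) = 0.
Expanding: -6*x - 4*y + 14 = 0.


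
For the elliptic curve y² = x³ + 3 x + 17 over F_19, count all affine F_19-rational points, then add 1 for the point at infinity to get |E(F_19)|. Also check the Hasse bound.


Affine points = {(0, 6), (0, 13), (4, 6), (4, 13), (5, 9), (5, 10), (6, 2), (6, 17), (7, 1), (7, 18), (13, 7), (13, 12), (15, 6), (15, 13), (16, 0)}; affine count = 15; |E(F_19)| = 16.

Discriminant check: Δ ∝ 4a³ + 27b² = 4·3³ + 27·17² = 4·27 + 27·289 ≡ 7 (mod 19). Nonzero ⇒ E is nonsingular.
For each x ∈ F_19, compute rhs = x³ + 3·x + 17 mod 19, then count y ∈ F_19 with y² ≡ rhs.
  x = 0: rhs = 17, matching y values: 6, 13 (2 points).
  x = 1: rhs = 2, matching y values: none (0 points).
  x = 2: rhs = 12, matching y values: none (0 points).
  x = 3: rhs = 15, matching y values: none (0 points).
  x = 4: rhs = 17, matching y values: 6, 13 (2 points).
  x = 5: rhs = 5, matching y values: 9, 10 (2 points).
  x = 6: rhs = 4, matching y values: 2, 17 (2 points).
  x = 7: rhs = 1, matching y values: 1, 18 (2 points).
  x = 8: rhs = 2, matching y values: none (0 points).
  x = 9: rhs = 13, matching y values: none (0 points).
  x = 10: rhs = 2, matching y values: none (0 points).
  x = 11: rhs = 13, matching y values: none (0 points).
  x = 12: rhs = 14, matching y values: none (0 points).
  x = 13: rhs = 11, matching y values: 7, 12 (2 points).
  x = 14: rhs = 10, matching y values: none (0 points).
  x = 15: rhs = 17, matching y values: 6, 13 (2 points).
  x = 16: rhs = 0, matching y values: 0 (1 points).
  x = 17: rhs = 3, matching y values: none (0 points).
  x = 18: rhs = 13, matching y values: none (0 points).
Total affine count: 15.
Full point count |E(F_19)| = 15 + 1 = 16.
Hasse bound: |16 − (19+1)| = |-4| = 4 ≤ 2√19 ≈ 8.7178 ✓.


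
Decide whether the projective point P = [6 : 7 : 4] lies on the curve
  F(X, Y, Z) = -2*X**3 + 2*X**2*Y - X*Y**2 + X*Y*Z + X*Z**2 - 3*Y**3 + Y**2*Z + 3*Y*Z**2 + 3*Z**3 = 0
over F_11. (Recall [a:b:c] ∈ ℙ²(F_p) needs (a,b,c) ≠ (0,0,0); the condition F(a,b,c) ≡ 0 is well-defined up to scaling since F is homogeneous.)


F(6,7,4) ≡ 1 (mod 11); P is NOT on the curve.

Evaluate F(6, 7, 4) term-by-term (mod 11).
  -2*X**3 ↦ -2·216·1·1 = -432
  2*X**2*Y ↦ 2·36·7·1 = 504
  -X*Y**2 ↦ -1·6·49·1 = -294
  X*Y*Z ↦ 1·6·7·4 = 168
  X*Z**2 ↦ 1·6·1·16 = 96
  -3*Y**3 ↦ -3·1·343·1 = -1029
  Y**2*Z ↦ 1·1·49·4 = 196
  3*Y*Z**2 ↦ 3·1·7·16 = 336
  3*Z**3 ↦ 3·1·1·64 = 192
Sum: F(6, 7, 4) = (-432) + (504) + (-294) + (168) + (96) + (-1029) + (196) + (336) + (192) = -263.
Reducing mod 11: -263 ≡ 1 (mod 11).
Since F(a, b, c) ≡ 1 ≠ 0 (mod 11), P does NOT lie on the curve.


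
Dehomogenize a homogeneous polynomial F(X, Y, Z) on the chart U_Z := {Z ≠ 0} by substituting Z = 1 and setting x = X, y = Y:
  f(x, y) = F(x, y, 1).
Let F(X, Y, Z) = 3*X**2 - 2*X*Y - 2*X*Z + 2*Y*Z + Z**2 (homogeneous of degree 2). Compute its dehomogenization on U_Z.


f(x, y) = 3*x**2 - 2*x*y - 2*x + 2*y + 1

On U_Z we set Z = 1. Each monomial c·X^i·Y^j·Z^k in F becomes c·x^i·y^j·1^k = c·x^i·y^j.
Substituting Z = 1: F(X, Y, 1) = 3*x**2 - 2*x*y - 2*x + 2*y + 1.
Note: deg(f) ≤ deg(F) = 2; strict inequality happens when F is divisible by Z (lost terms).


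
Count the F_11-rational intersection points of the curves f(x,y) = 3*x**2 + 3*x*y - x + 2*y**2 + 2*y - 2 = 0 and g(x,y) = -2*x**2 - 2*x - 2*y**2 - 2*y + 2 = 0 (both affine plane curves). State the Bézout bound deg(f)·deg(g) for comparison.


Common zeros: {(0, 3), (0, 7), (3, 0), (8, 2)}; count = 4; Bézout bound = 4.

deg(f) = 2, deg(g) = 2, so Bézout bound = 4.
Scan x ∈ F_11. For each x, list the y ∈ F_11 with f(x, y) ≡ 0 and those with g(x, y) ≡ 0 (mod 11); the common zeros in that column are the intersection.
  x = 0: f ≡ 0 at y ∈ {3, 7}; g ≡ 0 at y ∈ {3, 7}; common: {3, 7}.
  x = 1: f ≡ 0 at y ∈ {0, 3}; g ≡ 0 at y ∈ ∅; common: ∅.
  x = 2: f ≡ 0 at y ∈ {9}; g ≡ 0 at y ∈ {2, 8}; common: ∅.
  x = 3: f ≡ 0 at y ∈ {0}; g ≡ 0 at y ∈ {0, 10}; common: {0}.
  x = 4: f ≡ 0 at y ∈ {6, 9}; g ≡ 0 at y ∈ ∅; common: ∅.
  x = 5: f ≡ 0 at y ∈ {2, 6}; g ≡ 0 at y ∈ ∅; common: ∅.
  x = 6: f ≡ 0 at y ∈ ∅; g ≡ 0 at y ∈ ∅; common: ∅.
  x = 7: f ≡ 0 at y ∈ ∅; g ≡ 0 at y ∈ {0, 10}; common: ∅.
  x = 8: f ≡ 0 at y ∈ {2, 7}; g ≡ 0 at y ∈ {2, 8}; common: {2}.
  x = 9: f ≡ 0 at y ∈ ∅; g ≡ 0 at y ∈ ∅; common: ∅.
  x = 10: f ≡ 0 at y ∈ ∅; g ≡ 0 at y ∈ {3, 7}; common: ∅.
Collecting: common zeros = {(0, 3), (0, 7), (3, 0), (8, 2)}, so the count is 4.
Comparison with the Bézout bound: 4 ≤ 4 = deg(f)·deg(g), as expected for curves with no common component (the bound is attained).


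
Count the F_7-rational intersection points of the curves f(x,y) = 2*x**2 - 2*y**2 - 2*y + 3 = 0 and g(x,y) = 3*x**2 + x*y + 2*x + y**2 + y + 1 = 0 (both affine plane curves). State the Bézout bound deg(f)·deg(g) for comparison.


Common zeros: {(1, 2), (2, 1)}; count = 2; Bézout bound = 4.

deg(f) = 2, deg(g) = 2, so Bézout bound = 4.
Scan x ∈ F_7. For each x, list the y ∈ F_7 with f(x, y) ≡ 0 and those with g(x, y) ≡ 0 (mod 7); the common zeros in that column are the intersection.
  x = 0: f ≡ 0 at y ∈ {3}; g ≡ 0 at y ∈ {2, 4}; common: ∅.
  x = 1: f ≡ 0 at y ∈ {2, 4}; g ≡ 0 at y ∈ {2, 3}; common: {2}.
  x = 2: f ≡ 0 at y ∈ {1, 5}; g ≡ 0 at y ∈ {1, 3}; common: {1}.
  x = 3: f ≡ 0 at y ∈ {0, 6}; g ≡ 0 at y ∈ ∅; common: ∅.
  x = 4: f ≡ 0 at y ∈ {0, 6}; g ≡ 0 at y ∈ {1}; common: ∅.
  x = 5: f ≡ 0 at y ∈ {1, 5}; g ≡ 0 at y ∈ {4}; common: ∅.
  x = 6: f ≡ 0 at y ∈ {2, 4}; g ≡ 0 at y ∈ ∅; common: ∅.
Collecting: common zeros = {(1, 2), (2, 1)}, so the count is 2.
Comparison with the Bézout bound: 2 ≤ 4 = deg(f)·deg(g), as expected for curves with no common component (the affine F_7-count falls short of the bound because intersections may lie at infinity, over extension fields, or carry multiplicity).


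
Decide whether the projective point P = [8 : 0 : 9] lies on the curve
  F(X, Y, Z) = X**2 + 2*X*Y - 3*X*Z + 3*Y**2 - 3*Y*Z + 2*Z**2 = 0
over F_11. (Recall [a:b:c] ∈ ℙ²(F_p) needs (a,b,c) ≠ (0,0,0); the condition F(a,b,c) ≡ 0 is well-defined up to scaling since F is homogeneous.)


F(8,0,9) ≡ 10 (mod 11); P is NOT on the curve.

Evaluate F(8, 0, 9) term-by-term (mod 11).
  X**2 ↦ 1·64·1·1 = 64
  2*X*Y ↦ 2·8·0·1 = 0
  -3*X*Z ↦ -3·8·1·9 = -216
  3*Y**2 ↦ 3·1·0·1 = 0
  -3*Y*Z ↦ -3·1·0·9 = 0
  2*Z**2 ↦ 2·1·1·81 = 162
Sum: F(8, 0, 9) = (64) + (0) + (-216) + (0) + (0) + (162) = 10.
Reducing mod 11: 10 ≡ 10 (mod 11).
Since F(a, b, c) ≡ 10 ≠ 0 (mod 11), P does NOT lie on the curve.


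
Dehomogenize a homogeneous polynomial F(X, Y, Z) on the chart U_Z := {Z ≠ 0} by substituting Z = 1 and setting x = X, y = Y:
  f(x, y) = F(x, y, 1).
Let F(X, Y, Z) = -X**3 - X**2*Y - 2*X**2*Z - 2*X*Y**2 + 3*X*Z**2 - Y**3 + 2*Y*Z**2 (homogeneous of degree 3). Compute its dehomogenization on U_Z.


f(x, y) = -x**3 - x**2*y - 2*x**2 - 2*x*y**2 + 3*x - y**3 + 2*y

On U_Z we set Z = 1. Each monomial c·X^i·Y^j·Z^k in F becomes c·x^i·y^j·1^k = c·x^i·y^j.
Substituting Z = 1: F(X, Y, 1) = -x**3 - x**2*y - 2*x**2 - 2*x*y**2 + 3*x - y**3 + 2*y.
Note: deg(f) ≤ deg(F) = 3; strict inequality happens when F is divisible by Z (lost terms).


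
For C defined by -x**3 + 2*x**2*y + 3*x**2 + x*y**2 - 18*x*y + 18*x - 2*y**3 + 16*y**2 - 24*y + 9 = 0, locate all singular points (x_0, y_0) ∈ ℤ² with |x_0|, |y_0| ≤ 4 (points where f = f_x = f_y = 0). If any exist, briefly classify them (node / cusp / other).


Singular points: {(3, 3)}; classification: cusp.

Compute partial derivatives:
  f_x = -3*x**2 + 4*x*y + 6*x + y**2 - 18*y + 18.
  f_y = 2*x**2 + 2*x*y - 18*x - 6*y**2 + 32*y - 24.
Scan x_0 ∈ {−4, ..., 4}. For each x_0, f_y(x_0, y) is a polynomial in y; find its integer roots y ∈ {−4, ..., 4}, then test f_x and f at those candidates.
  x = -4: f_y(-4, y) = -6*y**2 + 24*y + 80; no integer root y with |y| ≤ 4.
  x = -3: f_y(-3, y) = -6*y**2 + 26*y + 48; no integer root y with |y| ≤ 4.
  x = -2: f_y(-2, y) = -6*y**2 + 28*y + 20; no integer root y with |y| ≤ 4.
  x = -1: f_y(-1, y) = -6*y**2 + 30*y - 4; no integer root y with |y| ≤ 4.
  x = 0: f_y(0, y) = -6*y**2 + 32*y - 24; no integer root y with |y| ≤ 4.
  x = 1: f_y(1, y) = -6*y**2 + 34*y - 40; vanishes at y ∈ {4}. (1, 4): f_x = -19 ≠ 0.
  x = 2: f_y(2, y) = -6*y**2 + 36*y - 52; no integer root y with |y| ≤ 4.
  x = 3: f_y(3, y) = -6*y**2 + 38*y - 60; vanishes at y ∈ {3}. (3, 3): f_x = 0, f = 0 — SINGULAR.
  x = 4: f_y(4, y) = -6*y**2 + 40*y - 64; vanishes at y ∈ {4}. (4, 4): f_x = 2 ≠ 0.
Only singular point on the grid: (3, 3).
Classify: substitute x = 3 + u, y = 3 + v and expand: f = -u**3 + 2*u**2*v + u*v**2 - 2*v**3 + v**2.
No constant or linear terms (consistent with a singular point). Quadratic part: v**2. Cubic part: -u**3 + 2*u**2*v + u*v**2 - 2*v**3.
The quadratic part v**2 is a perfect square, so there is a single (double) tangent line v = 0, i.e. y = 3. Restricting the cubic part to that line (v = 0) leaves -u**3 ≠ 0, so f is not divisible by v and the branch is v² ≈ u**3 to lowest order — this is a cusp.
Classification: cusp.
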